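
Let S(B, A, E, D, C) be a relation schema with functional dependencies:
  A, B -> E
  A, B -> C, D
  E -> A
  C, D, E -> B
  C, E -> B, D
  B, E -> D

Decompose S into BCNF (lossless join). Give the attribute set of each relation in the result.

{A, E}; {B, C, D, E}

Candidate keys of the original relation: {A, B}, {B, E}, {C, E}.
In {A, B, C, D, E}, {E} is not a superkey ({E}⁺ restricted to this set is {A, E}), so split on E -> A into {A, E} and {B, C, D, E}.
{A, E}: every determinant is a superkey — BCNF.
{B, C, D, E}: every determinant is a superkey — BCNF.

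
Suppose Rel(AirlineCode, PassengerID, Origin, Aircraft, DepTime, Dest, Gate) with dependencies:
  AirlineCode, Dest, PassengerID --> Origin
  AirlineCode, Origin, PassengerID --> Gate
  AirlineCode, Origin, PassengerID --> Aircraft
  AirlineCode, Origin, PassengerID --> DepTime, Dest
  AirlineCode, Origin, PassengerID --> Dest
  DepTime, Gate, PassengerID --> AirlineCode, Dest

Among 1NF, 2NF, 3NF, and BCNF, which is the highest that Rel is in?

Candidate keys: {AirlineCode, Dest, PassengerID}, {AirlineCode, Origin, PassengerID}, {DepTime, Gate, PassengerID}. Prime attributes: {AirlineCode, DepTime, Dest, Gate, Origin, PassengerID}.
The left-hand side of every FD is a superkey, so BCNF is satisfied.

BCNF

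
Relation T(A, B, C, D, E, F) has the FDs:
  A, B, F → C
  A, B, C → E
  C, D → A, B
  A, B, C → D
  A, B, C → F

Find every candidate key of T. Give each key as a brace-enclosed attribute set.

Closure of {C, D} is {A, B, C, D, E, F}, the whole schema; {C, D} is a candidate key.
Closure of {A, B, C} is {A, B, C, D, E, F}, the whole schema; {A, B, C} is a candidate key.
Closure of {A, B, F} is {A, B, C, D, E, F}, the whole schema; {A, B, F} is a candidate key.
These are minimal and exhaustive — every other superkey contains one of them.

{A, B, C}, {A, B, F}, {C, D}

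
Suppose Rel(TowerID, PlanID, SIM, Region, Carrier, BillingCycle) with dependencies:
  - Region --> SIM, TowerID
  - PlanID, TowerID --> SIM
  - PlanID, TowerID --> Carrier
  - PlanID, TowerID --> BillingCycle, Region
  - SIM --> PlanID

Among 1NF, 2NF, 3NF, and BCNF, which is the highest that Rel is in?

Candidate keys: {PlanID, TowerID}, {Region}, {SIM, TowerID}. Prime attributes: {PlanID, Region, SIM, TowerID}.
SIM --> PlanID breaks BCNF: {SIM}⁺ = {PlanID, SIM}, so {SIM} is not a superkey.
Its right-hand attributes {PlanID} are all prime, as are those of every other non-superkey FD — the relation is in 3NF.

3NF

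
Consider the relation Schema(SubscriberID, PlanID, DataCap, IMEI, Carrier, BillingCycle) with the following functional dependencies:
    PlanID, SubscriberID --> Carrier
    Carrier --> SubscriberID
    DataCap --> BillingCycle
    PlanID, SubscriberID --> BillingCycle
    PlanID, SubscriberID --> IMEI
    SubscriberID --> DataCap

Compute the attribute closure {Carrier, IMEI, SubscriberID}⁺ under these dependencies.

Start with {Carrier, IMEI, SubscriberID}.
SubscriberID --> DataCap applies; add {DataCap} → now {Carrier, DataCap, IMEI, SubscriberID}.
DataCap --> BillingCycle applies; add {BillingCycle} → now {BillingCycle, Carrier, DataCap, IMEI, SubscriberID}.
No further FD applies.

{BillingCycle, Carrier, DataCap, IMEI, SubscriberID}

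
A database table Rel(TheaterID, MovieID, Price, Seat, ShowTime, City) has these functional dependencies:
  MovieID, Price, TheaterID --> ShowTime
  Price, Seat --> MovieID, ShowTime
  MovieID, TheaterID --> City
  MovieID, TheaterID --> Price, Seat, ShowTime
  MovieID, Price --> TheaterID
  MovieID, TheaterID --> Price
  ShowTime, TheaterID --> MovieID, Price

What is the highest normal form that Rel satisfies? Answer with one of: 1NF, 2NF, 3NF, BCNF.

BCNF

Candidate keys: {MovieID, Price}, {MovieID, TheaterID}, {Price, Seat}, {ShowTime, TheaterID}. Prime attributes: {MovieID, Price, Seat, ShowTime, TheaterID}.
Every FD has a superkey on the left, so the relation is in BCNF.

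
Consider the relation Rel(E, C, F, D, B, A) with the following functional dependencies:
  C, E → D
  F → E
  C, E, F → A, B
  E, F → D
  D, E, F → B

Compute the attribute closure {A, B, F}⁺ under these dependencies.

{A, B, D, E, F}

Start with {A, B, F}.
F → E applies; add {E} → now {A, B, E, F}.
E, F → D applies; add {D} → now {A, B, D, E, F}.
No further FD applies.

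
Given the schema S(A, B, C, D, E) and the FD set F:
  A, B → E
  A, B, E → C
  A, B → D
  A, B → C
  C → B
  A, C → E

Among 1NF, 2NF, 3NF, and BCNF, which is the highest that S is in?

Candidate keys: {A, B}, {A, C}. Prime attributes: {A, B, C}.
For C → B we have {C}⁺ = {B, C}; {C} is not a superkey, so BCNF fails.
Since {B} ⊆ prime attributes and every other non-superkey FD also has a prime right side, the schema is in 3NF.

3NF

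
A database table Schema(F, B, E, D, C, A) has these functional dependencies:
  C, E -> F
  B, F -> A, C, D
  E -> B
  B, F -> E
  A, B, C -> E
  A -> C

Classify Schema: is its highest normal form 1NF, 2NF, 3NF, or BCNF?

Candidate keys: {A, B}, {A, E}, {B, F}, {C, E}, {E, F}. Prime attributes: {A, B, C, E, F}.
For E -> B we have {E}⁺ = {B, E}; {E} is not a superkey, so BCNF fails.
But every attribute on its right side ({B}) is prime, and the same holds for every other non-superkey FD, so 3NF still holds.

3NF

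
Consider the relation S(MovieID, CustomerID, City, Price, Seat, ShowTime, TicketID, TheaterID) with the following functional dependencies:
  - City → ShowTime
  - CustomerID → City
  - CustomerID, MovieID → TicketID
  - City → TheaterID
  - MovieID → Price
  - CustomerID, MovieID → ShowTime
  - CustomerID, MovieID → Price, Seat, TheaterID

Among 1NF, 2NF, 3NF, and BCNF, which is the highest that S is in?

1NF

Candidate key: {CustomerID, MovieID}. Prime attributes: {CustomerID, MovieID}.
For City → ShowTime we have {City}⁺ = {City, ShowTime, TheaterID}; {City} is not a superkey, so BCNF fails.
City → ShowTime determines the non-prime attribute {ShowTime} from a non-superkey — 3NF is violated.
The proper key subset {CustomerID} of {CustomerID, MovieID} determines non-prime {City, ShowTime, TheaterID}, so the relation is not even in 2NF.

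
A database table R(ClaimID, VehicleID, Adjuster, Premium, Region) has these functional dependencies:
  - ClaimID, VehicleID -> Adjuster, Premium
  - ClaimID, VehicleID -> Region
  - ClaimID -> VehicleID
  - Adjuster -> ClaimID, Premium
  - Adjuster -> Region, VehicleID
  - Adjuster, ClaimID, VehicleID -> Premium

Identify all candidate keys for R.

{Adjuster}, {ClaimID}

{Adjuster}⁺ = {Adjuster, ClaimID, Premium, Region, VehicleID} — all of the relation — so {Adjuster} is a candidate key.
{ClaimID}⁺ = {Adjuster, ClaimID, Premium, Region, VehicleID} — all of the relation — so {ClaimID} is a candidate key.
No proper subset of any of these is a key, and no other minimal superkey exists.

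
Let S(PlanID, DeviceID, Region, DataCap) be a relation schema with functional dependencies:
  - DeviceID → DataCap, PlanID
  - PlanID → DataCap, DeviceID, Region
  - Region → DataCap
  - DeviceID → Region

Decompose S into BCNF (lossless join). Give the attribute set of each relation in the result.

{DataCap, Region}; {DeviceID, PlanID, Region}

Candidate keys of the original relation: {DeviceID}, {PlanID}.
{DataCap, DeviceID, PlanID, Region}: {Region} determines {DataCap, Region} here but is not a superkey — split on Region → DataCap, giving {DataCap, Region} and {DeviceID, PlanID, Region}.
{DataCap, Region} is in BCNF.
{DeviceID, PlanID, Region} is in BCNF.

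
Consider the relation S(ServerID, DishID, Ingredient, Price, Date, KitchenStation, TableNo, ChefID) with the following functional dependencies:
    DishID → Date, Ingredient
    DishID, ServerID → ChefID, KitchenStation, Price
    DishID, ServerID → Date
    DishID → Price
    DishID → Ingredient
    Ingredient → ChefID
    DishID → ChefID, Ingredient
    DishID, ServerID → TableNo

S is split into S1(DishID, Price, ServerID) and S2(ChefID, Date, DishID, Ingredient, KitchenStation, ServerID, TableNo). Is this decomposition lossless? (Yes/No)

Common attributes: {DishID, ServerID}; their closure is {ChefID, Date, DishID, Ingredient, KitchenStation, Price, ServerID, TableNo}.
Since S1 ⊆ {ChefID, Date, DishID, Ingredient, KitchenStation, Price, ServerID, TableNo}, the intersection is a superkey of S1; the decomposition is lossless.

Yes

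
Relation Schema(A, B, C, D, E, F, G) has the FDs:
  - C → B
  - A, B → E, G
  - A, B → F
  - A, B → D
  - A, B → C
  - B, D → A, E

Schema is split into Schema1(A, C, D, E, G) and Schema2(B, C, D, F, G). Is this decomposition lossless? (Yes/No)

Common attributes: {C, D, G}; their closure is {A, B, C, D, E, F, G}.
This includes all of Schema1, so the common attributes are a superkey of Schema1 — the join is lossless.

Yes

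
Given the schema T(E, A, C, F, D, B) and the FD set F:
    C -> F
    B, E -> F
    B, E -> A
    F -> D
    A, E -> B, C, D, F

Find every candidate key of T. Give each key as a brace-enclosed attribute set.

{A, E}, {B, E}

{E} never appears on the right of any FD, so every key must include it.
{A, E}⁺ = {A, B, C, D, E, F} — all of the relation — so {A, E} is a candidate key.
{B, E}⁺ = {A, B, C, D, E, F} — all of the relation — so {B, E} is a candidate key.
These are minimal and exhaustive — every other superkey contains one of them.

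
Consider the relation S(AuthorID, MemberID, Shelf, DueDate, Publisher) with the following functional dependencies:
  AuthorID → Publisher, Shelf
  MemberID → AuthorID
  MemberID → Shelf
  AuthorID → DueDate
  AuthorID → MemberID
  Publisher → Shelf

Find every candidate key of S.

{AuthorID}⁺ = {AuthorID, DueDate, MemberID, Publisher, Shelf}, which is every attribute, so {AuthorID} is a candidate key.
{MemberID}⁺ = {AuthorID, DueDate, MemberID, Publisher, Shelf}, which is every attribute, so {MemberID} is a candidate key.
Any other superkey properly contains one of these, so there are no further candidate keys.

{AuthorID}, {MemberID}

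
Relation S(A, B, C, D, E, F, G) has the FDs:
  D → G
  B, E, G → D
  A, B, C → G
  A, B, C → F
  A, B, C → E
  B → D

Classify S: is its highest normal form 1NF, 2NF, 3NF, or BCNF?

1NF

Candidate key: {A, B, C}. Prime attributes: {A, B, C}.
For D → G we have {D}⁺ = {D, G}; {D} is not a superkey, so BCNF fails.
Because {G} is non-prime and the left side of D → G is not a superkey, the relation is not in 3NF.
The proper key subset {B} of {A, B, C} determines non-prime {D, G}, so the relation is not even in 2NF.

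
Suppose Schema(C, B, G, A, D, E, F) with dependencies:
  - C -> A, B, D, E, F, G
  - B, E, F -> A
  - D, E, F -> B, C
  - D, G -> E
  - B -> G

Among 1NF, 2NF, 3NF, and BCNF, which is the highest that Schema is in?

2NF

Candidate keys: {B, D, F}, {C}, {D, E, F}, {D, F, G}. Prime attributes: {B, C, D, E, F, G}.
For B, E, F -> A we have {B, E, F}⁺ = {A, B, E, F, G}; {B, E, F} is not a superkey, so BCNF fails.
Because {A} is non-prime and the left side of B, E, F -> A is not a superkey, the relation is not in 3NF.
Checking every proper subset of each key, none determines a non-prime attribute — 2NF is satisfied.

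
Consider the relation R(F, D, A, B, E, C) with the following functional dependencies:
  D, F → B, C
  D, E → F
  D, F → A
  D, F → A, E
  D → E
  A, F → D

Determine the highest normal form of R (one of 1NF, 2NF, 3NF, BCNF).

BCNF

Candidate keys: {A, F}, {D}. Prime attributes: {A, D, F}.
Every FD has a superkey on the left, so the relation is in BCNF.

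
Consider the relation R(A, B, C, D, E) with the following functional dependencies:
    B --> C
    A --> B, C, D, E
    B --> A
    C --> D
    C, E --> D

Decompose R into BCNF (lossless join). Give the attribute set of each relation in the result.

{A, B, C, E}; {C, D}

Candidate keys of the original relation: {A}, {B}.
In {A, B, C, D, E}, {C} is not a superkey ({C}⁺ restricted to this set is {C, D}), so split on C --> D into {C, D} and {A, B, C, E}.
{C, D} has no BCNF violation.
{A, B, C, E} has no BCNF violation.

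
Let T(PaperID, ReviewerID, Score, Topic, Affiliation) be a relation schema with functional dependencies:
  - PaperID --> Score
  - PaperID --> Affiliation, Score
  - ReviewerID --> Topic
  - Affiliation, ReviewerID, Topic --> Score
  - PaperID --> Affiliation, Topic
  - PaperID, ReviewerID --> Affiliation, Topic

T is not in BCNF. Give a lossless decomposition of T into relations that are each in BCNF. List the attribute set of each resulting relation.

{Affiliation, PaperID, Score, Topic}; {PaperID, ReviewerID}

Candidate key of the original relation: {PaperID, ReviewerID}.
{Affiliation, PaperID, ReviewerID, Score, Topic}: {PaperID} determines {Affiliation, PaperID, Score, Topic} here but is not a superkey — split on PaperID --> Affiliation, Score, Topic, giving {Affiliation, PaperID, Score, Topic} and {PaperID, ReviewerID}.
{Affiliation, PaperID, Score, Topic} is in BCNF.
{PaperID, ReviewerID} is in BCNF.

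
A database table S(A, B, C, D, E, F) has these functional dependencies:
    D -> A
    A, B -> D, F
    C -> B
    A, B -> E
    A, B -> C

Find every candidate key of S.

{A, B}⁺ = {A, B, C, D, E, F} — all of the relation — so {A, B} is a candidate key.
{A, C}⁺ = {A, B, C, D, E, F} — all of the relation — so {A, C} is a candidate key.
{B, D}⁺ = {A, B, C, D, E, F} — all of the relation — so {B, D} is a candidate key.
{C, D}⁺ = {A, B, C, D, E, F} — all of the relation — so {C, D} is a candidate key.
These are minimal and exhaustive — every other superkey contains one of them.

{A, B}, {A, C}, {B, D}, {C, D}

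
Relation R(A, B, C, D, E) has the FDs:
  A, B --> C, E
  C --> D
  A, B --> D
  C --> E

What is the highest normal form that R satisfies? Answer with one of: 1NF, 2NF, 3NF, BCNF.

2NF

Candidate key: {A, B}. Prime attributes: {A, B}.
For C --> D we have {C}⁺ = {C, D, E}; {C} is not a superkey, so BCNF fails.
Because {D} is non-prime and the left side of C --> D is not a superkey, the relation is not in 3NF.
Checking every proper subset of each key, none determines a non-prime attribute — 2NF is satisfied.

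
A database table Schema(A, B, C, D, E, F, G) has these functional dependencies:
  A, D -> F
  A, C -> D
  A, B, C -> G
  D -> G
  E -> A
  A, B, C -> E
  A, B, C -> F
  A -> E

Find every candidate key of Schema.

{A, B, C}, {B, C, E}

{B, C} never appear on the right of any FD, so every key must include all of them.
{A, B, C}⁺ = {A, B, C, D, E, F, G}, which is every attribute, so {A, B, C} is a candidate key.
{B, C, E}⁺ = {A, B, C, D, E, F, G}, which is every attribute, so {B, C, E} is a candidate key.
These are minimal and exhaustive — every other superkey contains one of them.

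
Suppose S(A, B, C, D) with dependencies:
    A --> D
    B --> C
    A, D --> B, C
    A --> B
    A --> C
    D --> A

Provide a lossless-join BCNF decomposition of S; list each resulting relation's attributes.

{A, B, D}; {B, C}

Candidate keys of the original relation: {A}, {D}.
Within {A, B, C, D}: {B}⁺ ∩ {A, B, C, D} = {B, C}, not the whole set, so B --> C violates BCNF; decompose into {B, C} and {A, B, D}.
{B, C}: every determinant is a superkey — BCNF.
{A, B, D}: every determinant is a superkey — BCNF.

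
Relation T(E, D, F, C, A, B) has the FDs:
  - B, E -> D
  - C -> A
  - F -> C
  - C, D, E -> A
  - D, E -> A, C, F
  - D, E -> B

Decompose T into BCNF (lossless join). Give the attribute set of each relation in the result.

{A, C}; {B, D, E, F}; {C, F}

Candidate keys of the original relation: {B, E}, {D, E}.
In {A, B, C, D, E, F}, {C} is not a superkey ({C}⁺ restricted to this set is {A, C}), so split on C -> A into {A, C} and {B, C, D, E, F}.
{A, C}: every determinant is a superkey — BCNF.
In {B, C, D, E, F}, {F} is not a superkey ({F}⁺ restricted to this set is {C, F}), so split on F -> C into {C, F} and {B, D, E, F}.
{C, F}: every determinant is a superkey — BCNF.
{B, D, E, F}: every determinant is a superkey — BCNF.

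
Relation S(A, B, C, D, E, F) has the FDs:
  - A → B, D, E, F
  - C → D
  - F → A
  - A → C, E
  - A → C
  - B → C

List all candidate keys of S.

{A}, {F}

{A}⁺ = {A, B, C, D, E, F} — all of the relation — so {A} is a candidate key.
{F}⁺ = {A, B, C, D, E, F} — all of the relation — so {F} is a candidate key.
Any other superkey properly contains one of these, so there are no further candidate keys.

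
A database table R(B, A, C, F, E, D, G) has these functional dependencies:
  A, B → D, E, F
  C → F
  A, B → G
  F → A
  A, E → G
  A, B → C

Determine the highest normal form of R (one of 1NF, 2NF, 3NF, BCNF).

Candidate keys: {A, B}, {B, C}, {B, F}. Prime attributes: {A, B, C, F}.
C → F breaks BCNF: {C}⁺ = {A, C, F}, so {C} is not a superkey.
Because {G} is non-prime and the left side of A, E → G is not a superkey, the relation is not in 3NF.
No proper subset of a key has a non-prime attribute in its closure, so there is no partial dependency; 2NF holds.

2NF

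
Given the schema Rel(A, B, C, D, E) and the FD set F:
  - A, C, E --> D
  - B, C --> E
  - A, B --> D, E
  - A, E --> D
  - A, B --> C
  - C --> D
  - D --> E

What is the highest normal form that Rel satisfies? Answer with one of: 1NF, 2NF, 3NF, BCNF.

Candidate key: {A, B}. Prime attributes: {A, B}.
A, C, E --> D: {A, C, E}⁺ = {A, C, D, E}, which is not all of the attributes, so the left side is not a superkey — BCNF is violated.
A, C, E --> D has non-prime {D} on the right and a non-superkey on the left, so 3NF fails.
Checking every proper subset of each key, none determines a non-prime attribute — 2NF is satisfied.

2NF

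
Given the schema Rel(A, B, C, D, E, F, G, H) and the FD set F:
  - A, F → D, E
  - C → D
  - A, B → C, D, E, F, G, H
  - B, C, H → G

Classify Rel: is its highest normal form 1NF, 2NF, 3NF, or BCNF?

Candidate key: {A, B}. Prime attributes: {A, B}.
A, F → D, E breaks BCNF: {A, F}⁺ = {A, D, E, F}, so {A, F} is not a superkey.
A, F → D, E has non-prime {D, E} on the right and a non-superkey on the left, so 3NF fails.
No non-prime attribute depends on a proper subset of any candidate key, so 2NF holds.

2NF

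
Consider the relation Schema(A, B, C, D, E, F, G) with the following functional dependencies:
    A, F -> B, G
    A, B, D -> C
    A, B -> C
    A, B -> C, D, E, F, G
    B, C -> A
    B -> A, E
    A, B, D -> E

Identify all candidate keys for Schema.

{B} is a candidate key since {B}⁺ = {A, B, C, D, E, F, G} covers every attribute.
{A, F} is a candidate key since {A, F}⁺ = {A, B, C, D, E, F, G} covers every attribute.
Any other superkey properly contains one of these, so there are no further candidate keys.

{A, F}, {B}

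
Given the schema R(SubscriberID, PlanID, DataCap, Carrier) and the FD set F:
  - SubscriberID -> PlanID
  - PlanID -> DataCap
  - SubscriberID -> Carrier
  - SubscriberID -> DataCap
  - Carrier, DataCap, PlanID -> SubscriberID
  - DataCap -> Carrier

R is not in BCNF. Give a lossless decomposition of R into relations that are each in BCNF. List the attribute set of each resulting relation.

{Carrier, DataCap}; {DataCap, PlanID, SubscriberID}

Candidate keys of the original relation: {PlanID}, {SubscriberID}.
Within {Carrier, DataCap, PlanID, SubscriberID}: {DataCap}⁺ ∩ {Carrier, DataCap, PlanID, SubscriberID} = {Carrier, DataCap}, not the whole set, so DataCap -> Carrier violates BCNF; decompose into {Carrier, DataCap} and {DataCap, PlanID, SubscriberID}.
{Carrier, DataCap} has no BCNF violation.
{DataCap, PlanID, SubscriberID} has no BCNF violation.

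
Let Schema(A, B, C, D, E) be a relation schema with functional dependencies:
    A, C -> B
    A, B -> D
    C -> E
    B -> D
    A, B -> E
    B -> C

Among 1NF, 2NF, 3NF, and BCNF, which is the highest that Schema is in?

1NF

Candidate keys: {A, B}, {A, C}. Prime attributes: {A, B, C}.
For C -> E we have {C}⁺ = {C, E}; {C} is not a superkey, so BCNF fails.
C -> E has non-prime {E} on the right and a non-superkey on the left, so 3NF fails.
The proper key subset {B} of {A, B} determines non-prime {D, E}, so the relation is not even in 2NF.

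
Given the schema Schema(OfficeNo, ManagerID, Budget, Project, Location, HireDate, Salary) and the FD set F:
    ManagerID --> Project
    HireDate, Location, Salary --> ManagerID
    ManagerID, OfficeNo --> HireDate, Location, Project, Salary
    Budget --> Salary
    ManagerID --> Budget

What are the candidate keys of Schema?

{Budget, HireDate, Location, OfficeNo}, {HireDate, Location, OfficeNo, Salary}, {ManagerID, OfficeNo}

No FD produces {OfficeNo}, so it must be in every candidate key.
{ManagerID, OfficeNo}⁺ = {Budget, HireDate, Location, ManagerID, OfficeNo, Project, Salary} — all of the relation — so {ManagerID, OfficeNo} is a candidate key.
{Budget, HireDate, Location, OfficeNo}⁺ = {Budget, HireDate, Location, ManagerID, OfficeNo, Project, Salary} — all of the relation — so {Budget, HireDate, Location, OfficeNo} is a candidate key.
{HireDate, Location, OfficeNo, Salary}⁺ = {Budget, HireDate, Location, ManagerID, OfficeNo, Project, Salary} — all of the relation — so {HireDate, Location, OfficeNo, Salary} is a candidate key.
No proper subset of any of these is a key, and no other minimal superkey exists.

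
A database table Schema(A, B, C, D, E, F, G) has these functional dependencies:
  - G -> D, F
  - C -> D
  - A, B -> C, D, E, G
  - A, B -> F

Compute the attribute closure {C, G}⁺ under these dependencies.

{C, D, F, G}

Start with {C, G}.
G -> D, F applies; add {D, F} → now {C, D, F, G}.
No further FD applies.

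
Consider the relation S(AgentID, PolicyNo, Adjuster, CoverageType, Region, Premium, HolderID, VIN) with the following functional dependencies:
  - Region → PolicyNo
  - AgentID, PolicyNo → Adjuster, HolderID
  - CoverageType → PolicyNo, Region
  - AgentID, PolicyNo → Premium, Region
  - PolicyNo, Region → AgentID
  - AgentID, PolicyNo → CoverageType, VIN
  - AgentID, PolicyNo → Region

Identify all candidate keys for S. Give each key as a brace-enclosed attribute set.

{AgentID, PolicyNo}, {CoverageType}, {Region}

Closure of {CoverageType} is {Adjuster, AgentID, CoverageType, HolderID, PolicyNo, Premium, Region, VIN}, the whole schema; {CoverageType} is a candidate key.
Closure of {Region} is {Adjuster, AgentID, CoverageType, HolderID, PolicyNo, Premium, Region, VIN}, the whole schema; {Region} is a candidate key.
Closure of {AgentID, PolicyNo} is {Adjuster, AgentID, CoverageType, HolderID, PolicyNo, Premium, Region, VIN}, the whole schema; {AgentID, PolicyNo} is a candidate key.
Any other superkey properly contains one of these, so there are no further candidate keys.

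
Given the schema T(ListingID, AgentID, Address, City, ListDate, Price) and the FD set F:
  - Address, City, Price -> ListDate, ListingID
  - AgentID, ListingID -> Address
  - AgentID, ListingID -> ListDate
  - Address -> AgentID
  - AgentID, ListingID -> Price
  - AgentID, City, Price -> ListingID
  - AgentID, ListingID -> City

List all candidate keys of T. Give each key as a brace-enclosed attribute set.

{Address, ListingID}⁺ = {Address, AgentID, City, ListDate, ListingID, Price}, which is every attribute, so {Address, ListingID} is a candidate key.
{AgentID, ListingID}⁺ = {Address, AgentID, City, ListDate, ListingID, Price}, which is every attribute, so {AgentID, ListingID} is a candidate key.
{Address, City, Price}⁺ = {Address, AgentID, City, ListDate, ListingID, Price}, which is every attribute, so {Address, City, Price} is a candidate key.
{AgentID, City, Price}⁺ = {Address, AgentID, City, ListDate, ListingID, Price}, which is every attribute, so {AgentID, City, Price} is a candidate key.
Any other superkey properly contains one of these, so there are no further candidate keys.

{Address, City, Price}, {Address, ListingID}, {AgentID, City, Price}, {AgentID, ListingID}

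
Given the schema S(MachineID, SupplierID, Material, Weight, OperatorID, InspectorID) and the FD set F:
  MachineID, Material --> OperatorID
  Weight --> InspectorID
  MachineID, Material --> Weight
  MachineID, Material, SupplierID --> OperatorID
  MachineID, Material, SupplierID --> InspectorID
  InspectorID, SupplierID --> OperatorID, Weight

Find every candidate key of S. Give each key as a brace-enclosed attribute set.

{MachineID, Material, SupplierID}

No FD produces {MachineID, Material, SupplierID}, so they must be in every candidate key.
{MachineID, Material, SupplierID} is a candidate key since {MachineID, Material, SupplierID}⁺ = {InspectorID, MachineID, Material, OperatorID, SupplierID, Weight} covers every attribute.
Every other attribute set either contains this one or has a smaller closure.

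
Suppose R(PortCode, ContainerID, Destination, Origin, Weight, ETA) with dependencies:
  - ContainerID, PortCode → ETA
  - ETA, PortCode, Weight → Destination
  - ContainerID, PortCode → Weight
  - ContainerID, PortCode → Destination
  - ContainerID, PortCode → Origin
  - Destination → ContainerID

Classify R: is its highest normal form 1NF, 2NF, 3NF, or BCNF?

3NF

Candidate keys: {ContainerID, PortCode}, {Destination, PortCode}, {ETA, PortCode, Weight}. Prime attributes: {ContainerID, Destination, ETA, PortCode, Weight}.
For Destination → ContainerID we have {Destination}⁺ = {ContainerID, Destination}; {Destination} is not a superkey, so BCNF fails.
Its right-hand attributes {ContainerID} are all prime, as are those of every other non-superkey FD — the relation is in 3NF.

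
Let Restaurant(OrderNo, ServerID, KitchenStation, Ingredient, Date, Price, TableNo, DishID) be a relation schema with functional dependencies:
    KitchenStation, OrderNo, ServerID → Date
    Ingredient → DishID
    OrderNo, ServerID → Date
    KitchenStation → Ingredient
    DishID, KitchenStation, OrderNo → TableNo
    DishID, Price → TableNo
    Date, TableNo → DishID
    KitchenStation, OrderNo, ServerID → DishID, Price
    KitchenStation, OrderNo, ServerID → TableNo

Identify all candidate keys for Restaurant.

{KitchenStation, OrderNo, ServerID} never appear on the right of any FD, so every key must include all of them.
{KitchenStation, OrderNo, ServerID} is a candidate key since {KitchenStation, OrderNo, ServerID}⁺ = {Date, DishID, Ingredient, KitchenStation, OrderNo, Price, ServerID, TableNo} covers every attribute.
Every other attribute set either contains this one or has a smaller closure.

{KitchenStation, OrderNo, ServerID}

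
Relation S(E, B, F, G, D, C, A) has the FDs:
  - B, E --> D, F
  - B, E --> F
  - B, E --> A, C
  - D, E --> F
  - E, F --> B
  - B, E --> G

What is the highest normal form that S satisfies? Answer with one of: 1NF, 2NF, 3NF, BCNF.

BCNF

Candidate keys: {B, E}, {D, E}, {E, F}. Prime attributes: {B, D, E, F}.
The left-hand side of every FD is a superkey, so BCNF is satisfied.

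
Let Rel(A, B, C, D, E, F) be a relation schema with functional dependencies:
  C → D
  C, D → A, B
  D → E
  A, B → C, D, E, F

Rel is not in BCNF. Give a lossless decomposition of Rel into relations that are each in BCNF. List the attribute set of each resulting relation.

Candidate keys of the original relation: {A, B}, {C}.
Within {A, B, C, D, E, F}: {D}⁺ ∩ {A, B, C, D, E, F} = {D, E}, not the whole set, so D → E violates BCNF; decompose into {D, E} and {A, B, C, D, F}.
{D, E} is in BCNF.
{A, B, C, D, F} is in BCNF.

{A, B, C, D, F}; {D, E}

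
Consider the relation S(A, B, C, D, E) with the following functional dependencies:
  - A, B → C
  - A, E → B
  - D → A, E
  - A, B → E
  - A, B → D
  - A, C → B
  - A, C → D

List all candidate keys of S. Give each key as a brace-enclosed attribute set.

{A, B}, {A, C}, {A, E}, {D}

{D} is a candidate key since {D}⁺ = {A, B, C, D, E} covers every attribute.
{A, B} is a candidate key since {A, B}⁺ = {A, B, C, D, E} covers every attribute.
{A, C} is a candidate key since {A, C}⁺ = {A, B, C, D, E} covers every attribute.
{A, E} is a candidate key since {A, E}⁺ = {A, B, C, D, E} covers every attribute.
No proper subset of any of these is a key, and no other minimal superkey exists.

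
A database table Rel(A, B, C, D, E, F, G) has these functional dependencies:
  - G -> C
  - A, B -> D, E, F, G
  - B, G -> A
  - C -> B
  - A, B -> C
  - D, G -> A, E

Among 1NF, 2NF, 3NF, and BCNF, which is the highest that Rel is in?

3NF

Candidate keys: {A, B}, {A, C}, {G}. Prime attributes: {A, B, C, G}.
C -> B: {C}⁺ = {B, C}, which is not all of the attributes, so the left side is not a superkey — BCNF is violated.
Its right-hand attributes {B} are all prime, as are those of every other non-superkey FD — the relation is in 3NF.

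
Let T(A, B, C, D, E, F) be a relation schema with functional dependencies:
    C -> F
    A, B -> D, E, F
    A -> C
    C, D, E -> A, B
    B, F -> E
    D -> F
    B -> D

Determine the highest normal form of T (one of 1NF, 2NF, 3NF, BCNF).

Candidate keys: {A, B}, {A, D, E}, {B, C}, {C, D, E}. Prime attributes: {A, B, C, D, E}.
C -> F: {C}⁺ = {C, F}, which is not all of the attributes, so the left side is not a superkey — BCNF is violated.
C -> F determines the non-prime attribute {F} from a non-superkey — 3NF is violated.
The proper key subset {A} of {A, B} determines non-prime {F}, so the relation is not even in 2NF.

1NF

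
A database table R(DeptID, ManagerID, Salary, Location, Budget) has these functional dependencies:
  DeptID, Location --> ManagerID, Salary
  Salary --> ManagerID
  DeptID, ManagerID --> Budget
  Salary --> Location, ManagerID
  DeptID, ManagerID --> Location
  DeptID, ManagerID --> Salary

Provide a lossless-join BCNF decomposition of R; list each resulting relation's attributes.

Candidate keys of the original relation: {DeptID, Location}, {DeptID, ManagerID}, {DeptID, Salary}.
{Budget, DeptID, Location, ManagerID, Salary}: {Salary} determines {Location, ManagerID, Salary} here but is not a superkey — split on Salary --> Location, ManagerID, giving {Location, ManagerID, Salary} and {Budget, DeptID, Salary}.
{Location, ManagerID, Salary} has no BCNF violation.
{Budget, DeptID, Salary} has no BCNF violation.

{Budget, DeptID, Salary}; {Location, ManagerID, Salary}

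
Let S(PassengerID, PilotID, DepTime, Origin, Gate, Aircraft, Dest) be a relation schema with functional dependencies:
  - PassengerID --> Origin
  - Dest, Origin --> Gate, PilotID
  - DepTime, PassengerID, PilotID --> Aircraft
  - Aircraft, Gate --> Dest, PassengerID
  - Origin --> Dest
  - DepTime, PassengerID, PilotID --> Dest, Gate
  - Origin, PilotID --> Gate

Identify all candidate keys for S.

{Aircraft, DepTime, Gate}, {Aircraft, DepTime, Origin}, {DepTime, PassengerID}

Attributes never on any right-hand side: {DepTime} — every candidate key must contain it.
{DepTime, PassengerID}⁺ = {Aircraft, DepTime, Dest, Gate, Origin, PassengerID, PilotID}, which is every attribute, so {DepTime, PassengerID} is a candidate key.
{Aircraft, DepTime, Gate}⁺ = {Aircraft, DepTime, Dest, Gate, Origin, PassengerID, PilotID}, which is every attribute, so {Aircraft, DepTime, Gate} is a candidate key.
{Aircraft, DepTime, Origin}⁺ = {Aircraft, DepTime, Dest, Gate, Origin, PassengerID, PilotID}, which is every attribute, so {Aircraft, DepTime, Origin} is a candidate key.
No proper subset of any of these is a key, and no other minimal superkey exists.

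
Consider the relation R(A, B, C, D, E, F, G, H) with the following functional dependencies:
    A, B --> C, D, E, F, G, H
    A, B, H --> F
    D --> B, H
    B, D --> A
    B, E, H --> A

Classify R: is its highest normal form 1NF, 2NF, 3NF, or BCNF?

BCNF

Candidate keys: {A, B}, {B, E, H}, {D}. Prime attributes: {A, B, D, E, H}.
Each dependency's left side is a superkey — BCNF holds.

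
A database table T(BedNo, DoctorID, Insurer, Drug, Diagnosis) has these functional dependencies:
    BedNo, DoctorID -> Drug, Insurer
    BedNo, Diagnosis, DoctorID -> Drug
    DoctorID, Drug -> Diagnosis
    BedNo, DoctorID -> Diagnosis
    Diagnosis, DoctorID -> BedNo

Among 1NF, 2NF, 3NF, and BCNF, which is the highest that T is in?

Candidate keys: {BedNo, DoctorID}, {Diagnosis, DoctorID}, {DoctorID, Drug}. Prime attributes: {BedNo, Diagnosis, DoctorID, Drug}.
Every FD has a superkey on the left, so the relation is in BCNF.

BCNF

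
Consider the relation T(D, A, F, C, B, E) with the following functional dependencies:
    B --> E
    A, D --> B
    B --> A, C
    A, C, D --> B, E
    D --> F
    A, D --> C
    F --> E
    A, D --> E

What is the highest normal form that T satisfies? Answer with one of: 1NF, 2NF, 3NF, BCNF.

Candidate keys: {A, D}, {B, D}. Prime attributes: {A, B, D}.
B --> E: {B}⁺ = {A, B, C, E}, which is not all of the attributes, so the left side is not a superkey — BCNF is violated.
B --> E determines the non-prime attribute {E} from a non-superkey — 3NF is violated.
{D} is a proper subset of the key {A, D}, and {D}⁺ contains the non-prime attributes {E, F} — a partial dependency, so 2NF is violated.

1NF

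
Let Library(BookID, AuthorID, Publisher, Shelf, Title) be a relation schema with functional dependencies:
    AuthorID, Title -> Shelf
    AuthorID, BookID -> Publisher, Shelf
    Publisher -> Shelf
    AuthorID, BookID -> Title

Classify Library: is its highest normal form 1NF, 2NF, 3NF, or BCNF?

Candidate key: {AuthorID, BookID}. Prime attributes: {AuthorID, BookID}.
For AuthorID, Title -> Shelf we have {AuthorID, Title}⁺ = {AuthorID, Shelf, Title}; {AuthorID, Title} is not a superkey, so BCNF fails.
Because {Shelf} is non-prime and the left side of AuthorID, Title -> Shelf is not a superkey, the relation is not in 3NF.
Checking every proper subset of each key, none determines a non-prime attribute — 2NF is satisfied.

2NF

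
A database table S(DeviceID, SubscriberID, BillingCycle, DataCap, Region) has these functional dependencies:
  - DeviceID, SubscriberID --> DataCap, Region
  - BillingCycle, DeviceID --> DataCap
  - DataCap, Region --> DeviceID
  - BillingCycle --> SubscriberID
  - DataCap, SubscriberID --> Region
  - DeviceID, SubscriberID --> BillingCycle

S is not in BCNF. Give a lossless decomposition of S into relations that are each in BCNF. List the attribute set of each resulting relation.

{BillingCycle, DataCap, Region}; {BillingCycle, SubscriberID}; {DataCap, DeviceID, Region}

Candidate keys of the original relation: {BillingCycle, DataCap}, {BillingCycle, DeviceID}, {DataCap, SubscriberID}, {DeviceID, SubscriberID}.
{BillingCycle, DataCap, DeviceID, Region, SubscriberID}: {DataCap, Region} determines {DataCap, DeviceID, Region} here but is not a superkey — split on DataCap, Region --> DeviceID, giving {DataCap, DeviceID, Region} and {BillingCycle, DataCap, Region, SubscriberID}.
{DataCap, DeviceID, Region} has no BCNF violation.
{BillingCycle, DataCap, Region, SubscriberID}: {BillingCycle} determines {BillingCycle, SubscriberID} here but is not a superkey — split on BillingCycle --> SubscriberID, giving {BillingCycle, SubscriberID} and {BillingCycle, DataCap, Region}.
{BillingCycle, SubscriberID} has no BCNF violation.
{BillingCycle, DataCap, Region} has no BCNF violation.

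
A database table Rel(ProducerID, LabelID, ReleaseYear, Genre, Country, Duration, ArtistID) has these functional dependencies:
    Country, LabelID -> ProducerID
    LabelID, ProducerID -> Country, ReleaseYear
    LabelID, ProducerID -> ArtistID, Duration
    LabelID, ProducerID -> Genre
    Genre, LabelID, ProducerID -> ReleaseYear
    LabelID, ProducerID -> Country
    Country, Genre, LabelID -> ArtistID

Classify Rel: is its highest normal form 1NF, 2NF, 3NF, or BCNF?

Candidate keys: {Country, LabelID}, {LabelID, ProducerID}. Prime attributes: {Country, LabelID, ProducerID}.
The left-hand side of every FD is a superkey, so BCNF is satisfied.

BCNF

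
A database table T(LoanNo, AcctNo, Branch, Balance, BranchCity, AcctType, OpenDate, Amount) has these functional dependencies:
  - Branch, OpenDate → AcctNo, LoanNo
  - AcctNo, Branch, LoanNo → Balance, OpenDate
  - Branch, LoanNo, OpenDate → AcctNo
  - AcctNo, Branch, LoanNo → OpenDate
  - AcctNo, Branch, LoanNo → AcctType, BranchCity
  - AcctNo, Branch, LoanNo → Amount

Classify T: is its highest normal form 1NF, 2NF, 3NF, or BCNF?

BCNF

Candidate keys: {AcctNo, Branch, LoanNo}, {Branch, OpenDate}. Prime attributes: {AcctNo, Branch, LoanNo, OpenDate}.
Every FD has a superkey on the left, so the relation is in BCNF.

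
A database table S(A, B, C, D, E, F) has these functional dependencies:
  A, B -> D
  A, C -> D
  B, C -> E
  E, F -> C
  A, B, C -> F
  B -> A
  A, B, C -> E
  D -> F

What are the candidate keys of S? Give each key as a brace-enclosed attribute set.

{B} never appears on the right of any FD, so every key must include it.
{B, C}⁺ = {A, B, C, D, E, F} — all of the relation — so {B, C} is a candidate key.
{B, E}⁺ = {A, B, C, D, E, F} — all of the relation — so {B, E} is a candidate key.
These are minimal and exhaustive — every other superkey contains one of them.

{B, C}, {B, E}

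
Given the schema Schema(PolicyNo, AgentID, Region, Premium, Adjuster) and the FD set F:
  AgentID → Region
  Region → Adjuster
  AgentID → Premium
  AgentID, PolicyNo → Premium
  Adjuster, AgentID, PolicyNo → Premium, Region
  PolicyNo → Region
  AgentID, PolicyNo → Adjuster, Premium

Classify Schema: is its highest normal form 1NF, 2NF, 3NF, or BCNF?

1NF

Candidate key: {AgentID, PolicyNo}. Prime attributes: {AgentID, PolicyNo}.
AgentID → Region breaks BCNF: {AgentID}⁺ = {Adjuster, AgentID, Premium, Region}, so {AgentID} is not a superkey.
AgentID → Region determines the non-prime attribute {Region} from a non-superkey — 3NF is violated.
{AgentID} is a proper subset of the key {AgentID, PolicyNo}, and {AgentID}⁺ contains the non-prime attributes {Adjuster, Premium, Region} — a partial dependency, so 2NF is violated.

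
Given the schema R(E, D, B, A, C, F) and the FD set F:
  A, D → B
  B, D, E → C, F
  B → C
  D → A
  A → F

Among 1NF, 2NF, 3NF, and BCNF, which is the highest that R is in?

1NF

Candidate key: {D, E}. Prime attributes: {D, E}.
A, D → B: {A, D}⁺ = {A, B, C, D, F}, which is not all of the attributes, so the left side is not a superkey — BCNF is violated.
A, D → B has non-prime {B} on the right and a non-superkey on the left, so 3NF fails.
{D} is a proper subset of the key {D, E}, and {D}⁺ contains the non-prime attributes {A, B, C, F} — a partial dependency, so 2NF is violated.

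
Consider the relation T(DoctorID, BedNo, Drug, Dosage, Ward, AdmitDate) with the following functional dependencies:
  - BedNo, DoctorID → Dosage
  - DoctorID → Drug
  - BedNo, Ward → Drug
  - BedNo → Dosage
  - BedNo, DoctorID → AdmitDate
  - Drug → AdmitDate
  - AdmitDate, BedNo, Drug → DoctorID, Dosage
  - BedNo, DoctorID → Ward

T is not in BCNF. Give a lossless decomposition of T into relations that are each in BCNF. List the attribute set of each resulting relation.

Candidate keys of the original relation: {BedNo, DoctorID}, {BedNo, Drug}, {BedNo, Ward}.
Within {AdmitDate, BedNo, DoctorID, Dosage, Drug, Ward}: {DoctorID}⁺ ∩ {AdmitDate, BedNo, DoctorID, Dosage, Drug, Ward} = {AdmitDate, DoctorID, Drug}, not the whole set, so DoctorID → AdmitDate, Drug violates BCNF; decompose into {AdmitDate, DoctorID, Drug} and {BedNo, DoctorID, Dosage, Ward}.
Within {AdmitDate, DoctorID, Drug}: {Drug}⁺ ∩ {AdmitDate, DoctorID, Drug} = {AdmitDate, Drug}, not the whole set, so Drug → AdmitDate violates BCNF; decompose into {AdmitDate, Drug} and {DoctorID, Drug}.
{AdmitDate, Drug} is in BCNF.
{DoctorID, Drug} is in BCNF.
Within {BedNo, DoctorID, Dosage, Ward}: {BedNo}⁺ ∩ {BedNo, DoctorID, Dosage, Ward} = {BedNo, Dosage}, not the whole set, so BedNo → Dosage violates BCNF; decompose into {BedNo, Dosage} and {BedNo, DoctorID, Ward}.
{BedNo, Dosage} is in BCNF.
{BedNo, DoctorID, Ward} is in BCNF.

{AdmitDate, Drug}; {BedNo, DoctorID, Ward}; {BedNo, Dosage}; {DoctorID, Drug}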